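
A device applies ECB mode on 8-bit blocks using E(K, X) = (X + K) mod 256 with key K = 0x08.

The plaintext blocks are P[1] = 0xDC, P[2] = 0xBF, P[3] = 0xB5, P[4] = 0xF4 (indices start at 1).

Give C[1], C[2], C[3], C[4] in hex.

ECB encryption: C_i = E(K, P_i).
C[1]: E(K, 0xDC) = 0xE4.
C[2]: E(K, 0xBF) = 0xC7.
C[3]: E(K, 0xB5) = 0xBD.
C[4]: E(K, 0xF4) = 0xFC.

C[1] = 0xE4, C[2] = 0xC7, C[3] = 0xBD, C[4] = 0xFC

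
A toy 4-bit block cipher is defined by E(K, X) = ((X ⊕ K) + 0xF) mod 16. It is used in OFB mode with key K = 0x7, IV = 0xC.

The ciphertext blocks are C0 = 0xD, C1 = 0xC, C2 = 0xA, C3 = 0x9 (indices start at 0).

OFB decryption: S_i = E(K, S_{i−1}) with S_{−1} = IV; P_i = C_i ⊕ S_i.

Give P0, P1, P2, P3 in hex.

P0 = 0x7, P1 = 0x0, P2 = 0x0, P3 = 0x5

P0: S = E(K, 0xC) = 0xA; 0xD ⊕ 0xA = 0x7.
P1: S = E(K, 0xA) = 0xC; 0xC ⊕ 0xC = 0x0.
P2: S = E(K, 0xC) = 0xA; 0xA ⊕ 0xA = 0x0.
P3: S = E(K, 0xA) = 0xC; 0x9 ⊕ 0xC = 0x5.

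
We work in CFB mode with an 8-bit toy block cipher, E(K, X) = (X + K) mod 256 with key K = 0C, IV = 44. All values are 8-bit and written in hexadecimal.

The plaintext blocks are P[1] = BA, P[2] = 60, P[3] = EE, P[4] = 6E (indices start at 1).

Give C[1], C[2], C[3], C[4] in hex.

C[1] = EA, C[2] = 96, C[3] = 4C, C[4] = 36

CFB encryption: C_i = P_i ⊕ E(K, C_{i−1}), with C_{0} = IV.
C[1]: E(K, 44) = 50; BA ⊕ 50 = EA.
C[2]: E(K, EA) = F6; 60 ⊕ F6 = 96.
C[3]: E(K, 96) = A2; EE ⊕ A2 = 4C.
C[4]: E(K, 4C) = 58; 6E ⊕ 58 = 36.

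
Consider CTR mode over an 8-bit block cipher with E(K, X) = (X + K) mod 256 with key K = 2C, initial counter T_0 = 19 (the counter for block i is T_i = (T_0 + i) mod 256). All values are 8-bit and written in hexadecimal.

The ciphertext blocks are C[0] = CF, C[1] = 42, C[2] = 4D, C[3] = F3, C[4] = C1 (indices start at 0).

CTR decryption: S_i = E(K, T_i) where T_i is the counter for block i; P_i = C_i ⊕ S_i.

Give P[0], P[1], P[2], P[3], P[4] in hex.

P[0]: T = 19, S = E(K, T) = 45; CF ⊕ 45 = 8A.
P[1]: T = 1A, S = E(K, T) = 46; 42 ⊕ 46 = 04.
P[2]: T = 1B, S = E(K, T) = 47; 4D ⊕ 47 = 0A.
P[3]: T = 1C, S = E(K, T) = 48; F3 ⊕ 48 = BB.
P[4]: T = 1D, S = E(K, T) = 49; C1 ⊕ 49 = 88.

P[0] = 8A, P[1] = 04, P[2] = 0A, P[3] = BB, P[4] = 88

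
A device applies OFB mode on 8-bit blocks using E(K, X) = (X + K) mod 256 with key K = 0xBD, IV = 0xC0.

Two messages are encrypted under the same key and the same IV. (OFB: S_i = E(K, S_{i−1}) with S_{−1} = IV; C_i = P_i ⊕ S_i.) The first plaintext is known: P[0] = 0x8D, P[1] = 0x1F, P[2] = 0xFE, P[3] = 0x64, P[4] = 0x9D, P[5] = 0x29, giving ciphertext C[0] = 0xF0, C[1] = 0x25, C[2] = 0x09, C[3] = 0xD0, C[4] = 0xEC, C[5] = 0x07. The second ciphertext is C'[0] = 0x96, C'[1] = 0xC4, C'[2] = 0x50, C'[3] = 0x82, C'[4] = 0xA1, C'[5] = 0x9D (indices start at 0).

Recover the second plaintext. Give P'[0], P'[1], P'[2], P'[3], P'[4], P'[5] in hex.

P'[0] = 0xEB, P'[1] = 0xFE, P'[2] = 0xA7, P'[3] = 0x36, P'[4] = 0xD0, P'[5] = 0xB3

In OFB with a reused IV, both messages share the same keystream S_i, so C_i ⊕ C'_i = P_i ⊕ P'_i and thus P'_i = P_i ⊕ C_i ⊕ C'_i.
P'[0]: 0x8D ⊕ 0xF0 ⊕ 0x96 = 0xEB.
P'[1]: 0x1F ⊕ 0x25 ⊕ 0xC4 = 0xFE.
P'[2]: 0xFE ⊕ 0x09 ⊕ 0x50 = 0xA7.
P'[3]: 0x64 ⊕ 0xD0 ⊕ 0x82 = 0x36.
P'[4]: 0x9D ⊕ 0xEC ⊕ 0xA1 = 0xD0.
P'[5]: 0x29 ⊕ 0x07 ⊕ 0x9D = 0xB3.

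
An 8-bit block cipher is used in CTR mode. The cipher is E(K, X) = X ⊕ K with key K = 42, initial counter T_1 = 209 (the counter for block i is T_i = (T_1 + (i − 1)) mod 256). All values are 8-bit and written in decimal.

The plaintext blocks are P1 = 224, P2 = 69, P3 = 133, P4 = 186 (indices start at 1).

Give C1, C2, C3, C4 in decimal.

C1 = 27, C2 = 189, C3 = 124, C4 = 68

CTR encryption: S_i = E(K, T_i) where T_i is the counter for block i; C_i = P_i ⊕ S_i.
C1: T = 209, S = E(K, T) = 251; 224 ⊕ 251 = 27.
C2: T = 210, S = E(K, T) = 248; 69 ⊕ 248 = 189.
C3: T = 211, S = E(K, T) = 249; 133 ⊕ 249 = 124.
C4: T = 212, S = E(K, T) = 254; 186 ⊕ 254 = 68.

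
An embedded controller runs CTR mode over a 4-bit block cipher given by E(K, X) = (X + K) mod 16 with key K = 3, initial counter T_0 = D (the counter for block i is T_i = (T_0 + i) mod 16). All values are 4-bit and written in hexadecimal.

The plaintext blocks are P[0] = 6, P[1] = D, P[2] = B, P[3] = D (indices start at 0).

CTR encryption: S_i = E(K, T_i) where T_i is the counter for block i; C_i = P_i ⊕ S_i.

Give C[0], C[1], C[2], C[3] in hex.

C[0]: T = D, S = E(K, T) = 0; 6 ⊕ 0 = 6.
C[1]: T = E, S = E(K, T) = 1; D ⊕ 1 = C.
C[2]: T = F, S = E(K, T) = 2; B ⊕ 2 = 9.
C[3]: T = 0, S = E(K, T) = 3; D ⊕ 3 = E.

C[0] = 6, C[1] = C, C[2] = 9, C[3] = E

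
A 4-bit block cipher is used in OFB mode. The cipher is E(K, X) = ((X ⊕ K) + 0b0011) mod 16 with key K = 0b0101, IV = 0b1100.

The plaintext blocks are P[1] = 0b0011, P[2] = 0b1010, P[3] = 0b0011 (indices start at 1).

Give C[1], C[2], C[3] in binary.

C[1] = 0b1111, C[2] = 0b0110, C[3] = 0b1111

OFB encryption: S_i = E(K, S_{i−1}) with S_{0} = IV; C_i = P_i ⊕ S_i.
C[1]: S = E(K, 0b1100) = 0b1100; 0b0011 ⊕ 0b1100 = 0b1111.
C[2]: S = E(K, 0b1100) = 0b1100; 0b1010 ⊕ 0b1100 = 0b0110.
C[3]: S = E(K, 0b1100) = 0b1100; 0b0011 ⊕ 0b1100 = 0b1111.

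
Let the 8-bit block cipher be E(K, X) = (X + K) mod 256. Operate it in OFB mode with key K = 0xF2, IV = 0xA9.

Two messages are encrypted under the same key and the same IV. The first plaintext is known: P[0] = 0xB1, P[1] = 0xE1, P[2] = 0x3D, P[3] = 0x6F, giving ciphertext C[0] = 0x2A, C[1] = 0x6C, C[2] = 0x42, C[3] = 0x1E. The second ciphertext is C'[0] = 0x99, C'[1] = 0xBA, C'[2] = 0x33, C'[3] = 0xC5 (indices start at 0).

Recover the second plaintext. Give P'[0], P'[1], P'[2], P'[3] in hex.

In OFB with a reused IV, both messages share the same keystream S_i, so C_i ⊕ C'_i = P_i ⊕ P'_i and thus P'_i = P_i ⊕ C_i ⊕ C'_i.
P'[0]: 0xB1 ⊕ 0x2A ⊕ 0x99 = 0x02.
P'[1]: 0xE1 ⊕ 0x6C ⊕ 0xBA = 0x37.
P'[2]: 0x3D ⊕ 0x42 ⊕ 0x33 = 0x4C.
P'[3]: 0x6F ⊕ 0x1E ⊕ 0xC5 = 0xB4.

P'[0] = 0x02, P'[1] = 0x37, P'[2] = 0x4C, P'[3] = 0xB4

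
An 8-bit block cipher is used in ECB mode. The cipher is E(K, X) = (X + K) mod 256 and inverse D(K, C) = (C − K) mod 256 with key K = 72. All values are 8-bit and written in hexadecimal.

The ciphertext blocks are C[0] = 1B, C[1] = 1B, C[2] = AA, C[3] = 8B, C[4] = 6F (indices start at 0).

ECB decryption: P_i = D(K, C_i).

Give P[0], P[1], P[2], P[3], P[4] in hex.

P[0] = A9, P[1] = A9, P[2] = 38, P[3] = 19, P[4] = FD

P[0]: D(K, 1B) = A9.
P[1]: D(K, 1B) = A9.
P[2]: D(K, AA) = 38.
P[3]: D(K, 8B) = 19.
P[4]: D(K, 6F) = FD.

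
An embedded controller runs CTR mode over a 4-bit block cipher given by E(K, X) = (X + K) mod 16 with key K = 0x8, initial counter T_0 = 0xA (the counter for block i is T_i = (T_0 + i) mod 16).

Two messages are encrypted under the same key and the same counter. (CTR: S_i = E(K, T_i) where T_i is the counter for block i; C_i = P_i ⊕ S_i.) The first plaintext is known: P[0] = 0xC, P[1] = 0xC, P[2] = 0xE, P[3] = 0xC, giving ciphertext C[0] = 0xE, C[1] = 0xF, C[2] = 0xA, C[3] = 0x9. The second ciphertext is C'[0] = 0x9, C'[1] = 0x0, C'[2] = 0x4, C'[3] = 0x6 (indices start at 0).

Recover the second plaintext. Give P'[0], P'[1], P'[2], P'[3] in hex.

P'[0] = 0xB, P'[1] = 0x3, P'[2] = 0x0, P'[3] = 0x3

In CTR with a reused counter, both messages share the same keystream S_i, so C_i ⊕ C'_i = P_i ⊕ P'_i and thus P'_i = P_i ⊕ C_i ⊕ C'_i.
P'[0]: 0xC ⊕ 0xE ⊕ 0x9 = 0xB.
P'[1]: 0xC ⊕ 0xF ⊕ 0x0 = 0x3.
P'[2]: 0xE ⊕ 0xA ⊕ 0x4 = 0x0.
P'[3]: 0xC ⊕ 0x9 ⊕ 0x6 = 0x3.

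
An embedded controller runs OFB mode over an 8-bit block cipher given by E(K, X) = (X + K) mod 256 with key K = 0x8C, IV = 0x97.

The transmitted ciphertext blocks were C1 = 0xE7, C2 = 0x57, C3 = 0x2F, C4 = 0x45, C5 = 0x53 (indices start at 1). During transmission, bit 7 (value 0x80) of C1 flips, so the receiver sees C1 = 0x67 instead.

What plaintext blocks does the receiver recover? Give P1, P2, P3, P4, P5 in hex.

P1 = 0x44, P2 = 0xF8, P3 = 0x14, P4 = 0x82, P5 = 0x00

OFB decryption: S_i = E(K, S_{i−1}) with S_{0} = IV; P_i = C_i ⊕ S_i.
Only C1 changed, to 0x67. In OFB, a change in C_i flips the same bit in P_i only; the keystream is unaffected. Decrypting the received ciphertext:
P1: S = E(K, 0x97) = 0x23; 0x67 ⊕ 0x23 = 0x44.
P2: S = E(K, 0x23) = 0xAF; 0x57 ⊕ 0xAF = 0xF8.
P3: S = E(K, 0xAF) = 0x3B; 0x2F ⊕ 0x3B = 0x14.
P4: S = E(K, 0x3B) = 0xC7; 0x45 ⊕ 0xC7 = 0x82.
P5: S = E(K, 0xC7) = 0x53; 0x53 ⊕ 0x53 = 0x00.
Blocks that differ from the original plaintext: P1.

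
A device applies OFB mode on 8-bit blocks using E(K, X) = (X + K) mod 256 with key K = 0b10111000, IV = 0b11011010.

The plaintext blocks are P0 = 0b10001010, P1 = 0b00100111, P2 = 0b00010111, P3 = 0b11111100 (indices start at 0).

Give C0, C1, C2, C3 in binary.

OFB encryption: S_i = E(K, S_{i−1}) with S_{−1} = IV; C_i = P_i ⊕ S_i.
C0: S = E(K, 0b11011010) = 0b10010010; 0b10001010 ⊕ 0b10010010 = 0b00011000.
C1: S = E(K, 0b10010010) = 0b01001010; 0b00100111 ⊕ 0b01001010 = 0b01101101.
C2: S = E(K, 0b01001010) = 0b00000010; 0b00010111 ⊕ 0b00000010 = 0b00010101.
C3: S = E(K, 0b00000010) = 0b10111010; 0b11111100 ⊕ 0b10111010 = 0b01000110.

C0 = 0b00011000, C1 = 0b01101101, C2 = 0b00010101, C3 = 0b01000110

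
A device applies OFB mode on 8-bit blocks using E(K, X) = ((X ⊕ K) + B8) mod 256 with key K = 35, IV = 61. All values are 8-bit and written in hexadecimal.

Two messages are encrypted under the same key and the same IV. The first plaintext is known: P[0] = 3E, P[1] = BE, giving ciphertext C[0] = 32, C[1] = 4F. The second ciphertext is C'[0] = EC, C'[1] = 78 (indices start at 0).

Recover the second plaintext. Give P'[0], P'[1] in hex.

In OFB with a reused IV, both messages share the same keystream S_i, so C_i ⊕ C'_i = P_i ⊕ P'_i and thus P'_i = P_i ⊕ C_i ⊕ C'_i.
P'[0]: 3E ⊕ 32 ⊕ EC = E0.
P'[1]: BE ⊕ 4F ⊕ 78 = 89.

P'[0] = E0, P'[1] = 89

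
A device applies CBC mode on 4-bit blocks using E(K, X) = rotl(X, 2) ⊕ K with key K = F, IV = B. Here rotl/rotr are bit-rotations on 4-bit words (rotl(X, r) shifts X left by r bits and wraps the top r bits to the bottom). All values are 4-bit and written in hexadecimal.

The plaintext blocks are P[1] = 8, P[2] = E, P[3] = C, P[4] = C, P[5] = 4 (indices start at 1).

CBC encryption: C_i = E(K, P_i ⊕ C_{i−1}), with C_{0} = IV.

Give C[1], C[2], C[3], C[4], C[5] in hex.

C[1]: P[1] ⊕ B = 3; E(K, 3) = 3.
C[2]: P[2] ⊕ 3 = D; E(K, D) = 8.
C[3]: P[3] ⊕ 8 = 4; E(K, 4) = E.
C[4]: P[4] ⊕ E = 2; E(K, 2) = 7.
C[5]: P[5] ⊕ 7 = 3; E(K, 3) = 3.

C[1] = 3, C[2] = 8, C[3] = E, C[4] = 7, C[5] = 3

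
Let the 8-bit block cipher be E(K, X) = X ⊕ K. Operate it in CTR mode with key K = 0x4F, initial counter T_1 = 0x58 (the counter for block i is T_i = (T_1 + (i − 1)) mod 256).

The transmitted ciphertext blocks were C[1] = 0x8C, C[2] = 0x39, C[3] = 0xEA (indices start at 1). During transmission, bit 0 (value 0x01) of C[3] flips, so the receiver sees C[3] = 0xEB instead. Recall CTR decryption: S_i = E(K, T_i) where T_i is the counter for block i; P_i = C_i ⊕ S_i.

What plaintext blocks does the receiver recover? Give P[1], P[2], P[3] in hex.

P[1] = 0x9B, P[2] = 0x2F, P[3] = 0xFE

Only C[3] changed, to 0xEB. In CTR, a change in C_i flips the same bit in P_i only; the keystream is unaffected. Decrypting the received ciphertext:
P[1]: T = 0x58, S = E(K, T) = 0x17; 0x8C ⊕ 0x17 = 0x9B.
P[2]: T = 0x59, S = E(K, T) = 0x16; 0x39 ⊕ 0x16 = 0x2F.
P[3]: T = 0x5A, S = E(K, T) = 0x15; 0xEB ⊕ 0x15 = 0xFE.
Blocks that differ from the original plaintext: P[3].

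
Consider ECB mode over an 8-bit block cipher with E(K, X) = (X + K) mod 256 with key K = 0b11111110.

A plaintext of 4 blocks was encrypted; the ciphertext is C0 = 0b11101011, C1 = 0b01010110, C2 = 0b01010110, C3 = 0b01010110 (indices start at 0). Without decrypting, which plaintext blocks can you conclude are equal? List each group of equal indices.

ECB encrypts each block independently with the same key, so equal ciphertext blocks imply equal plaintext blocks.
C1 = C2 = C3 = 0b01010110, so P1 = P2 = P3.

P1 = P2 = P3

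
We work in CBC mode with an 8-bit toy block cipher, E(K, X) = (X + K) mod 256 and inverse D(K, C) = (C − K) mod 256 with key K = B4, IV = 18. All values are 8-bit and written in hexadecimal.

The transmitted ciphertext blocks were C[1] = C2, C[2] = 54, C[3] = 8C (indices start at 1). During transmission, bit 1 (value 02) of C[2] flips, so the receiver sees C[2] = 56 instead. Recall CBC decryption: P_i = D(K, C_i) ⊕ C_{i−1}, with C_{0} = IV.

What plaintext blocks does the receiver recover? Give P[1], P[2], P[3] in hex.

Only C[2] changed, to 56. In CBC, a change in C_i garbles P_i and flips the same bit in P_{i+1}. Decrypting the received ciphertext:
P[1]: D(K, C2) = 0E; 0E ⊕ 18 = 16.
P[2]: D(K, 56) = A2; A2 ⊕ C2 = 60.
P[3]: D(K, 8C) = D8; D8 ⊕ 56 = 8E.
Blocks that differ from the original plaintext: P[2], P[3].

P[1] = 16, P[2] = 60, P[3] = 8E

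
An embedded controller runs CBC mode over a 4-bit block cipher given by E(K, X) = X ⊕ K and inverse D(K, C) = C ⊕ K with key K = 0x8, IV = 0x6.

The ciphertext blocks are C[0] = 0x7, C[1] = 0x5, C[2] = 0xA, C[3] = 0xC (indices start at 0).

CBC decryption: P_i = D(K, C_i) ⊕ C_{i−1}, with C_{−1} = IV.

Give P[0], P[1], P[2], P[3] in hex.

P[0]: D(K, 0x7) = 0xF; 0xF ⊕ 0x6 = 0x9.
P[1]: D(K, 0x5) = 0xD; 0xD ⊕ 0x7 = 0xA.
P[2]: D(K, 0xA) = 0x2; 0x2 ⊕ 0x5 = 0x7.
P[3]: D(K, 0xC) = 0x4; 0x4 ⊕ 0xA = 0xE.

P[0] = 0x9, P[1] = 0xA, P[2] = 0x7, P[3] = 0xE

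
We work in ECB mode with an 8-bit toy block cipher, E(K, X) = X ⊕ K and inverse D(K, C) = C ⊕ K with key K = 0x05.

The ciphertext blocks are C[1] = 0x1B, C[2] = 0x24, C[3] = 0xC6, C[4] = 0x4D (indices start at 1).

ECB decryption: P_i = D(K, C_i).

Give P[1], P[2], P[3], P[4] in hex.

P[1]: D(K, 0x1B) = 0x1E.
P[2]: D(K, 0x24) = 0x21.
P[3]: D(K, 0xC6) = 0xC3.
P[4]: D(K, 0x4D) = 0x48.

P[1] = 0x1E, P[2] = 0x21, P[3] = 0xC3, P[4] = 0x48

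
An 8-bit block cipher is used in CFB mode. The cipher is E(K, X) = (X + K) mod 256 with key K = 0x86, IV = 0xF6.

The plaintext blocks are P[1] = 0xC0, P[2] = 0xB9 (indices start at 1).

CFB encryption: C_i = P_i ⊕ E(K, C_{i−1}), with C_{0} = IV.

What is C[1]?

C[1] = 0xBC

C[1]: E(K, 0xF6) = 0x7C; 0xC0 ⊕ 0x7C = 0xBC.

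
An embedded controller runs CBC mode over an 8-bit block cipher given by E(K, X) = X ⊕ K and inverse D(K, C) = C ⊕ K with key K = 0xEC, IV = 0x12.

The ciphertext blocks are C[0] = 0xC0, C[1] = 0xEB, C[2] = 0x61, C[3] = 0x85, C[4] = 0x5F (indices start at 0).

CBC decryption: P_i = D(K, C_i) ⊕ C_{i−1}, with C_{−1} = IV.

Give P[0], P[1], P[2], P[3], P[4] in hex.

P[0] = 0x3E, P[1] = 0xC7, P[2] = 0x66, P[3] = 0x08, P[4] = 0x36

P[0]: D(K, 0xC0) = 0x2C; 0x2C ⊕ 0x12 = 0x3E.
P[1]: D(K, 0xEB) = 0x07; 0x07 ⊕ 0xC0 = 0xC7.
P[2]: D(K, 0x61) = 0x8D; 0x8D ⊕ 0xEB = 0x66.
P[3]: D(K, 0x85) = 0x69; 0x69 ⊕ 0x61 = 0x08.
P[4]: D(K, 0x5F) = 0xB3; 0xB3 ⊕ 0x85 = 0x36.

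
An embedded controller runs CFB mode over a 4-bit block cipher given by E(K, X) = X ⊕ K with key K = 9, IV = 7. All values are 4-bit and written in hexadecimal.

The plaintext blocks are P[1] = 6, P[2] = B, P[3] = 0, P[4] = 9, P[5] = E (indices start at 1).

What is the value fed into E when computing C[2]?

CFB encryption: C_i = P_i ⊕ E(K, C_{i−1}), with C_{0} = IV.
C[1]: E(K, 7) = E; 6 ⊕ E = 8.
C[2]: E(K, 8) = 1; B ⊕ 1 = A.
So the input to E for block [2] is 8.

8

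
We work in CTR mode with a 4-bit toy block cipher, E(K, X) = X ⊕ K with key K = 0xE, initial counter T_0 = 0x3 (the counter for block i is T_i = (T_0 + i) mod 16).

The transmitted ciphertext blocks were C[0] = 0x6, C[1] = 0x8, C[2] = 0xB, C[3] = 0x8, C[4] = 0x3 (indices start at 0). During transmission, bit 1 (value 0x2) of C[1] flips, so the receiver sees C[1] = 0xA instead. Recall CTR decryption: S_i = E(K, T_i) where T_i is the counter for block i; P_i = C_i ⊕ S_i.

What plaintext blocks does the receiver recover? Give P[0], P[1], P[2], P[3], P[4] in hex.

P[0] = 0xB, P[1] = 0x0, P[2] = 0x0, P[3] = 0x0, P[4] = 0xA

Only C[1] changed, to 0xA. In CTR, a change in C_i flips the same bit in P_i only; the keystream is unaffected. Decrypting the received ciphertext:
P[0]: T = 0x3, S = E(K, T) = 0xD; 0x6 ⊕ 0xD = 0xB.
P[1]: T = 0x4, S = E(K, T) = 0xA; 0xA ⊕ 0xA = 0x0.
P[2]: T = 0x5, S = E(K, T) = 0xB; 0xB ⊕ 0xB = 0x0.
P[3]: T = 0x6, S = E(K, T) = 0x8; 0x8 ⊕ 0x8 = 0x0.
P[4]: T = 0x7, S = E(K, T) = 0x9; 0x3 ⊕ 0x9 = 0xA.
Blocks that differ from the original plaintext: P[1].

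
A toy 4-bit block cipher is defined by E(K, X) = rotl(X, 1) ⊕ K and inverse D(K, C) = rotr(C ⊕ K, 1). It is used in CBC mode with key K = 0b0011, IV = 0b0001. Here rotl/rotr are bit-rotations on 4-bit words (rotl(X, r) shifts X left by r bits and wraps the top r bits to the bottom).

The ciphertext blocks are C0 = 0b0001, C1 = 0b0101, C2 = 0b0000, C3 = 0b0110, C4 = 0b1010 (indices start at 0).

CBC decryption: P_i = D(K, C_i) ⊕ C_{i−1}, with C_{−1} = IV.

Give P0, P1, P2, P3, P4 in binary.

P0 = 0b0000, P1 = 0b0010, P2 = 0b1100, P3 = 0b1010, P4 = 0b1010

P0: D(K, 0b0001) = 0b0001; 0b0001 ⊕ 0b0001 = 0b0000.
P1: D(K, 0b0101) = 0b0011; 0b0011 ⊕ 0b0001 = 0b0010.
P2: D(K, 0b0000) = 0b1001; 0b1001 ⊕ 0b0101 = 0b1100.
P3: D(K, 0b0110) = 0b1010; 0b1010 ⊕ 0b0000 = 0b1010.
P4: D(K, 0b1010) = 0b1100; 0b1100 ⊕ 0b0110 = 0b1010.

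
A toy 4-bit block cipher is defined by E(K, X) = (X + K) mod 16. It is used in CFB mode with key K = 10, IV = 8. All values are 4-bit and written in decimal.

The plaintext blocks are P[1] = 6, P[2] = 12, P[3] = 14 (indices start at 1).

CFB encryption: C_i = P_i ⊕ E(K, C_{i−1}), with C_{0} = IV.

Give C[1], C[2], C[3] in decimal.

C[1]: E(K, 8) = 2; 6 ⊕ 2 = 4.
C[2]: E(K, 4) = 14; 12 ⊕ 14 = 2.
C[3]: E(K, 2) = 12; 14 ⊕ 12 = 2.

C[1] = 4, C[2] = 2, C[3] = 2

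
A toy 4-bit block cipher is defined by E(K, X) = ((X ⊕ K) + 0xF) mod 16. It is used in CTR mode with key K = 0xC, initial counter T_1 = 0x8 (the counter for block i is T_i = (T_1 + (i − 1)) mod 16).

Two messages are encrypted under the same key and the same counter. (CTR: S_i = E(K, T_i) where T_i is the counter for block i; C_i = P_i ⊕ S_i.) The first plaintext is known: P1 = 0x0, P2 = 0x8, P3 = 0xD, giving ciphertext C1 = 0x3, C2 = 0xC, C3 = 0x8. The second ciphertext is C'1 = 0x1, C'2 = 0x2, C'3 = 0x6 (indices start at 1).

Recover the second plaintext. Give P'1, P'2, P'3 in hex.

In CTR with a reused counter, both messages share the same keystream S_i, so C_i ⊕ C'_i = P_i ⊕ P'_i and thus P'_i = P_i ⊕ C_i ⊕ C'_i.
P'1: 0x0 ⊕ 0x3 ⊕ 0x1 = 0x2.
P'2: 0x8 ⊕ 0xC ⊕ 0x2 = 0x6.
P'3: 0xD ⊕ 0x8 ⊕ 0x6 = 0x3.

P'1 = 0x2, P'2 = 0x6, P'3 = 0x3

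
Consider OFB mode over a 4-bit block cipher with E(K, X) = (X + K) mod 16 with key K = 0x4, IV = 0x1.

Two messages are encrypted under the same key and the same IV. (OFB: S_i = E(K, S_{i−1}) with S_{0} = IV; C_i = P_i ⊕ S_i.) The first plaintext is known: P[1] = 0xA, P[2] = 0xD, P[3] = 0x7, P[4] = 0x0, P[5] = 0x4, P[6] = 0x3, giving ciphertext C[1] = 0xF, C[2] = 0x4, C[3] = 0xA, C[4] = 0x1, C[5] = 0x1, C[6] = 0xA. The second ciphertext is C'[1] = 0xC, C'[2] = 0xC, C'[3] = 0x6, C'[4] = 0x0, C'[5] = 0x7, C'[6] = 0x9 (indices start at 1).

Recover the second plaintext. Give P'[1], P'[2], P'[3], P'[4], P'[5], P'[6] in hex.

In OFB with a reused IV, both messages share the same keystream S_i, so C_i ⊕ C'_i = P_i ⊕ P'_i and thus P'_i = P_i ⊕ C_i ⊕ C'_i.
P'[1]: 0xA ⊕ 0xF ⊕ 0xC = 0x9.
P'[2]: 0xD ⊕ 0x4 ⊕ 0xC = 0x5.
P'[3]: 0x7 ⊕ 0xA ⊕ 0x6 = 0xB.
P'[4]: 0x0 ⊕ 0x1 ⊕ 0x0 = 0x1.
P'[5]: 0x4 ⊕ 0x1 ⊕ 0x7 = 0x2.
P'[6]: 0x3 ⊕ 0xA ⊕ 0x9 = 0x0.

P'[1] = 0x9, P'[2] = 0x5, P'[3] = 0xB, P'[4] = 0x1, P'[5] = 0x2, P'[6] = 0x0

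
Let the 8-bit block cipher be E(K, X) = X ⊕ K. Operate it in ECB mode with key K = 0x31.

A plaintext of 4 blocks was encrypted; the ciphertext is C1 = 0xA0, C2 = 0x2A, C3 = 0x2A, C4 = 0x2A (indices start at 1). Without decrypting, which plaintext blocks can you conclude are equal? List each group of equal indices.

ECB encrypts each block independently with the same key, so equal ciphertext blocks imply equal plaintext blocks.
C2 = C3 = C4 = 0x2A, so P2 = P3 = P4.

P2 = P3 = P4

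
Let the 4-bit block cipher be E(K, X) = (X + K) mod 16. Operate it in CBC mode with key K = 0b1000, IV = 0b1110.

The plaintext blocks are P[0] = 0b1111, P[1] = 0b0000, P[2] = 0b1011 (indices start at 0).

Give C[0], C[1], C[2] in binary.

C[0] = 0b1001, C[1] = 0b0001, C[2] = 0b0010

CBC encryption: C_i = E(K, P_i ⊕ C_{i−1}), with C_{−1} = IV.
C[0]: P[0] ⊕ 0b1110 = 0b0001; E(K, 0b0001) = 0b1001.
C[1]: P[1] ⊕ 0b1001 = 0b1001; E(K, 0b1001) = 0b0001.
C[2]: P[2] ⊕ 0b0001 = 0b1010; E(K, 0b1010) = 0b0010.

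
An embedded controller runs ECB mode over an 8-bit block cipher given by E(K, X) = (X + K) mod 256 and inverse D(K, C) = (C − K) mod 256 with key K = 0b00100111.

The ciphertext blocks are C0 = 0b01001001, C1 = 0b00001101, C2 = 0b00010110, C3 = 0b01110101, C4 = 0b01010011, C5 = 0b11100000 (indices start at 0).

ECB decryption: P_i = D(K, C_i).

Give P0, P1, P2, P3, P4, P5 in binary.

P0: D(K, 0b01001001) = 0b00100010.
P1: D(K, 0b00001101) = 0b11100110.
P2: D(K, 0b00010110) = 0b11101111.
P3: D(K, 0b01110101) = 0b01001110.
P4: D(K, 0b01010011) = 0b00101100.
P5: D(K, 0b11100000) = 0b10111001.

P0 = 0b00100010, P1 = 0b11100110, P2 = 0b11101111, P3 = 0b01001110, P4 = 0b00101100, P5 = 0b10111001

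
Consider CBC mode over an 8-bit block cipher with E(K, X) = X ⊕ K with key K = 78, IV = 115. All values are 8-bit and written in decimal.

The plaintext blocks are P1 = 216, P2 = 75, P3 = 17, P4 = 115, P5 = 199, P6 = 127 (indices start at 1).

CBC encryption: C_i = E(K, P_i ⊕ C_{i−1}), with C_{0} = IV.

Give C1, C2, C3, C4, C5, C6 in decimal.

C1 = 229, C2 = 224, C3 = 191, C4 = 130, C5 = 11, C6 = 58

C1: P1 ⊕ 115 = 171; E(K, 171) = 229.
C2: P2 ⊕ 229 = 174; E(K, 174) = 224.
C3: P3 ⊕ 224 = 241; E(K, 241) = 191.
C4: P4 ⊕ 191 = 204; E(K, 204) = 130.
C5: P5 ⊕ 130 = 69; E(K, 69) = 11.
C6: P6 ⊕ 11 = 116; E(K, 116) = 58.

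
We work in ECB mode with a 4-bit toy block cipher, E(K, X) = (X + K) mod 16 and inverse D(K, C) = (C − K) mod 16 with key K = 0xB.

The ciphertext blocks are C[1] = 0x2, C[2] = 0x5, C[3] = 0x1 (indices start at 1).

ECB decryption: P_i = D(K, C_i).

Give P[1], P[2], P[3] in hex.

P[1] = 0x7, P[2] = 0xA, P[3] = 0x6

P[1]: D(K, 0x2) = 0x7.
P[2]: D(K, 0x5) = 0xA.
P[3]: D(K, 0x1) = 0x6.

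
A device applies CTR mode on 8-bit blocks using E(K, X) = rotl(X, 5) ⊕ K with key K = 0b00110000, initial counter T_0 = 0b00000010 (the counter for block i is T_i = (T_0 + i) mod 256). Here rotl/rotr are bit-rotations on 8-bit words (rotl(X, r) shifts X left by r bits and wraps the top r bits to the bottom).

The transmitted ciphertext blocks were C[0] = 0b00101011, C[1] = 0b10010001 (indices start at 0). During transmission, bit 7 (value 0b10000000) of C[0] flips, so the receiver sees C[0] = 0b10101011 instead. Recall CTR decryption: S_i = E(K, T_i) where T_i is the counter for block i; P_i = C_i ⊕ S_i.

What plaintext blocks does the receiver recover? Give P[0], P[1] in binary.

Only C[0] changed, to 0b10101011. In CTR, a change in C_i flips the same bit in P_i only; the keystream is unaffected. Decrypting the received ciphertext:
P[0]: T = 0b00000010, S = E(K, T) = 0b01110000; 0b10101011 ⊕ 0b01110000 = 0b11011011.
P[1]: T = 0b00000011, S = E(K, T) = 0b01010000; 0b10010001 ⊕ 0b01010000 = 0b11000001.
Blocks that differ from the original plaintext: P[0].

P[0] = 0b11011011, P[1] = 0b11000001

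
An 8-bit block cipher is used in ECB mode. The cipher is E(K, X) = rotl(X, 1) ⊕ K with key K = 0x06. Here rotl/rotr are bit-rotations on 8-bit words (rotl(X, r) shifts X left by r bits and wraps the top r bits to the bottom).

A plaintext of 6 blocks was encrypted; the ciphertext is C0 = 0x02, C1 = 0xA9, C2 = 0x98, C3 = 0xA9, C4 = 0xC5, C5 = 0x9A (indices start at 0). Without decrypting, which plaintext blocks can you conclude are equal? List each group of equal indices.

P1 = P3

ECB encrypts each block independently with the same key, so equal ciphertext blocks imply equal plaintext blocks.
C1 = C3 = 0xA9, so P1 = P3.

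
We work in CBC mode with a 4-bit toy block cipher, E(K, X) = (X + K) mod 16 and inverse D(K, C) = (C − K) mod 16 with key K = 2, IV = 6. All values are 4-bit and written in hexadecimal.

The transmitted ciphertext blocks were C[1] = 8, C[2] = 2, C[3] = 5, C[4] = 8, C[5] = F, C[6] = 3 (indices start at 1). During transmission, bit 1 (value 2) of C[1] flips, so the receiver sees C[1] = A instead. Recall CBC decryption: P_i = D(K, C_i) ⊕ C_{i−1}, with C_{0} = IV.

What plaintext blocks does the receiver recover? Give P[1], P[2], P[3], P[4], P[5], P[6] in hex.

P[1] = E, P[2] = A, P[3] = 1, P[4] = 3, P[5] = 5, P[6] = E

Only C[1] changed, to A. In CBC, a change in C_i garbles P_i and flips the same bit in P_{i+1}. Decrypting the received ciphertext:
P[1]: D(K, A) = 8; 8 ⊕ 6 = E.
P[2]: D(K, 2) = 0; 0 ⊕ A = A.
P[3]: D(K, 5) = 3; 3 ⊕ 2 = 1.
P[4]: D(K, 8) = 6; 6 ⊕ 5 = 3.
P[5]: D(K, F) = D; D ⊕ 8 = 5.
P[6]: D(K, 3) = 1; 1 ⊕ F = E.
Blocks that differ from the original plaintext: P[1], P[2].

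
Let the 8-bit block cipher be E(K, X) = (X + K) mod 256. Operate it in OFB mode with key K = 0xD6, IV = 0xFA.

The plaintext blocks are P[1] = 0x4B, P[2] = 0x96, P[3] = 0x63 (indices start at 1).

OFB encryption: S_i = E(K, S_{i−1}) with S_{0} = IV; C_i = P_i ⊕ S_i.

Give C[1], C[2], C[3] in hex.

C[1] = 0x9B, C[2] = 0x30, C[3] = 0x1F

C[1]: S = E(K, 0xFA) = 0xD0; 0x4B ⊕ 0xD0 = 0x9B.
C[2]: S = E(K, 0xD0) = 0xA6; 0x96 ⊕ 0xA6 = 0x30.
C[3]: S = E(K, 0xA6) = 0x7C; 0x63 ⊕ 0x7C = 0x1F.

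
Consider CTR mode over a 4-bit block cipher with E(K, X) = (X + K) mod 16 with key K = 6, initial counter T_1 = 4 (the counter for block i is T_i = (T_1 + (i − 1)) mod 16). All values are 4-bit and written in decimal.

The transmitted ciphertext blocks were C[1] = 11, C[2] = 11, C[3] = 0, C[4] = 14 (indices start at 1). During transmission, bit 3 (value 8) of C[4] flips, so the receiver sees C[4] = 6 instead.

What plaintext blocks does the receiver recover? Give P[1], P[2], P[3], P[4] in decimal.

P[1] = 1, P[2] = 0, P[3] = 12, P[4] = 11

CTR decryption: S_i = E(K, T_i) where T_i is the counter for block i; P_i = C_i ⊕ S_i.
Only C[4] changed, to 6. In CTR, a change in C_i flips the same bit in P_i only; the keystream is unaffected. Decrypting the received ciphertext:
P[1]: T = 4, S = E(K, T) = 10; 11 ⊕ 10 = 1.
P[2]: T = 5, S = E(K, T) = 11; 11 ⊕ 11 = 0.
P[3]: T = 6, S = E(K, T) = 12; 0 ⊕ 12 = 12.
P[4]: T = 7, S = E(K, T) = 13; 6 ⊕ 13 = 11.
Blocks that differ from the original plaintext: P[4].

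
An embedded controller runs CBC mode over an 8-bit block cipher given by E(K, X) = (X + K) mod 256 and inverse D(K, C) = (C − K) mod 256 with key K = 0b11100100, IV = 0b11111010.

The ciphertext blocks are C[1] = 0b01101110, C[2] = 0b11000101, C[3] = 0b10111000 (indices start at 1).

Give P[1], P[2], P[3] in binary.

P[1] = 0b01110000, P[2] = 0b10001111, P[3] = 0b00010001

CBC decryption: P_i = D(K, C_i) ⊕ C_{i−1}, with C_{0} = IV.
P[1]: D(K, 0b01101110) = 0b10001010; 0b10001010 ⊕ 0b11111010 = 0b01110000.
P[2]: D(K, 0b11000101) = 0b11100001; 0b11100001 ⊕ 0b01101110 = 0b10001111.
P[3]: D(K, 0b10111000) = 0b11010100; 0b11010100 ⊕ 0b11000101 = 0b00010001.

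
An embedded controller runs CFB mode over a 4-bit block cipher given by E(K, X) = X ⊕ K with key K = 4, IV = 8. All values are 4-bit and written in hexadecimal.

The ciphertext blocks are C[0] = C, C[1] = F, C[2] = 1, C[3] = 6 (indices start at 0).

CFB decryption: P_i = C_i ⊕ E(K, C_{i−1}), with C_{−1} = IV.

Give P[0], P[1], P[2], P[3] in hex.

P[0] = 0, P[1] = 7, P[2] = A, P[3] = 3

P[0]: E(K, 8) = C; C ⊕ C = 0.
P[1]: E(K, C) = 8; F ⊕ 8 = 7.
P[2]: E(K, F) = B; 1 ⊕ B = A.
P[3]: E(K, 1) = 5; 6 ⊕ 5 = 3.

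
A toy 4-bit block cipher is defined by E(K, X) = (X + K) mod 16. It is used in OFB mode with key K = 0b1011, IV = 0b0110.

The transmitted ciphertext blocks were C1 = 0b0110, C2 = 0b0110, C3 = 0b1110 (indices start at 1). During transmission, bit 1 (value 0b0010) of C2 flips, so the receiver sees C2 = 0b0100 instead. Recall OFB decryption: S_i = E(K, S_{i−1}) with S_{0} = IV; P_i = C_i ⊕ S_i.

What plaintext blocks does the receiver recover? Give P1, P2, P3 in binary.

P1 = 0b0111, P2 = 0b1000, P3 = 0b1001

Only C2 changed, to 0b0100. In OFB, a change in C_i flips the same bit in P_i only; the keystream is unaffected. Decrypting the received ciphertext:
P1: S = E(K, 0b0110) = 0b0001; 0b0110 ⊕ 0b0001 = 0b0111.
P2: S = E(K, 0b0001) = 0b1100; 0b0100 ⊕ 0b1100 = 0b1000.
P3: S = E(K, 0b1100) = 0b0111; 0b1110 ⊕ 0b0111 = 0b1001.
Blocks that differ from the original plaintext: P2.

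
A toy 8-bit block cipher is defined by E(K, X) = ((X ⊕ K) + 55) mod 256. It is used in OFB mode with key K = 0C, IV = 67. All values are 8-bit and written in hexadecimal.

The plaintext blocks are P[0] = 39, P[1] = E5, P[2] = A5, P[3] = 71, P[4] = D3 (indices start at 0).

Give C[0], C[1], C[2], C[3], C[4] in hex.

OFB encryption: S_i = E(K, S_{i−1}) with S_{−1} = IV; C_i = P_i ⊕ S_i.
C[0]: S = E(K, 67) = C0; 39 ⊕ C0 = F9.
C[1]: S = E(K, C0) = 21; E5 ⊕ 21 = C4.
C[2]: S = E(K, 21) = 82; A5 ⊕ 82 = 27.
C[3]: S = E(K, 82) = E3; 71 ⊕ E3 = 92.
C[4]: S = E(K, E3) = 44; D3 ⊕ 44 = 97.

C[0] = F9, C[1] = C4, C[2] = 27, C[3] = 92, C[4] = 97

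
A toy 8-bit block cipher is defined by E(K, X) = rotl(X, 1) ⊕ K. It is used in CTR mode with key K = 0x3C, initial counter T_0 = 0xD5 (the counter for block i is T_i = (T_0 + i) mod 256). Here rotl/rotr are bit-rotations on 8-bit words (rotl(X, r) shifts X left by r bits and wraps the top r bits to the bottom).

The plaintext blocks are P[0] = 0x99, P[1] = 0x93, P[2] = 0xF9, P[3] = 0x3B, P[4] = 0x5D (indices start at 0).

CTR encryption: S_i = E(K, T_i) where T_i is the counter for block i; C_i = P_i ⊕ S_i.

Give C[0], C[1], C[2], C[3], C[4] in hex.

C[0]: T = 0xD5, S = E(K, T) = 0x97; 0x99 ⊕ 0x97 = 0x0E.
C[1]: T = 0xD6, S = E(K, T) = 0x91; 0x93 ⊕ 0x91 = 0x02.
C[2]: T = 0xD7, S = E(K, T) = 0x93; 0xF9 ⊕ 0x93 = 0x6A.
C[3]: T = 0xD8, S = E(K, T) = 0x8D; 0x3B ⊕ 0x8D = 0xB6.
C[4]: T = 0xD9, S = E(K, T) = 0x8F; 0x5D ⊕ 0x8F = 0xD2.

C[0] = 0x0E, C[1] = 0x02, C[2] = 0x6A, C[3] = 0xB6, C[4] = 0xD2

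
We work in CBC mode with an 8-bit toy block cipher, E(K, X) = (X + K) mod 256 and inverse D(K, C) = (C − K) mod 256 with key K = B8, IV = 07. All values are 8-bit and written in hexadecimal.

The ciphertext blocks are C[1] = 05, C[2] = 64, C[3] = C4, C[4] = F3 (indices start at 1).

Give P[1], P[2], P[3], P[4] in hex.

P[1] = 4A, P[2] = A9, P[3] = 68, P[4] = FF

CBC decryption: P_i = D(K, C_i) ⊕ C_{i−1}, with C_{0} = IV.
P[1]: D(K, 05) = 4D; 4D ⊕ 07 = 4A.
P[2]: D(K, 64) = AC; AC ⊕ 05 = A9.
P[3]: D(K, C4) = 0C; 0C ⊕ 64 = 68.
P[4]: D(K, F3) = 3B; 3B ⊕ C4 = FF.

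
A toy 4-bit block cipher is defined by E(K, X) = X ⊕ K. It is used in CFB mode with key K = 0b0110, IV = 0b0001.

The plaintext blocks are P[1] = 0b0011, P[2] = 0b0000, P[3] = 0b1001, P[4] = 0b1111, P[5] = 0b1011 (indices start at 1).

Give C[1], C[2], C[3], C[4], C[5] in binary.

CFB encryption: C_i = P_i ⊕ E(K, C_{i−1}), with C_{0} = IV.
C[1]: E(K, 0b0001) = 0b0111; 0b0011 ⊕ 0b0111 = 0b0100.
C[2]: E(K, 0b0100) = 0b0010; 0b0000 ⊕ 0b0010 = 0b0010.
C[3]: E(K, 0b0010) = 0b0100; 0b1001 ⊕ 0b0100 = 0b1101.
C[4]: E(K, 0b1101) = 0b1011; 0b1111 ⊕ 0b1011 = 0b0100.
C[5]: E(K, 0b0100) = 0b0010; 0b1011 ⊕ 0b0010 = 0b1001.

C[1] = 0b0100, C[2] = 0b0010, C[3] = 0b1101, C[4] = 0b0100, C[5] = 0b1001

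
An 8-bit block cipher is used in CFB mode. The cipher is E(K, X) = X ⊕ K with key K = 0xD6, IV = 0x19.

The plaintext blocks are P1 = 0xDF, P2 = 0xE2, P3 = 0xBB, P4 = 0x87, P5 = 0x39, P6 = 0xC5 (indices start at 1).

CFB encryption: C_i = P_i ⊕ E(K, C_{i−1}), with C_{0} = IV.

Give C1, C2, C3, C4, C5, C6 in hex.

C1: E(K, 0x19) = 0xCF; 0xDF ⊕ 0xCF = 0x10.
C2: E(K, 0x10) = 0xC6; 0xE2 ⊕ 0xC6 = 0x24.
C3: E(K, 0x24) = 0xF2; 0xBB ⊕ 0xF2 = 0x49.
C4: E(K, 0x49) = 0x9F; 0x87 ⊕ 0x9F = 0x18.
C5: E(K, 0x18) = 0xCE; 0x39 ⊕ 0xCE = 0xF7.
C6: E(K, 0xF7) = 0x21; 0xC5 ⊕ 0x21 = 0xE4.

C1 = 0x10, C2 = 0x24, C3 = 0x49, C4 = 0x18, C5 = 0xF7, C6 = 0xE4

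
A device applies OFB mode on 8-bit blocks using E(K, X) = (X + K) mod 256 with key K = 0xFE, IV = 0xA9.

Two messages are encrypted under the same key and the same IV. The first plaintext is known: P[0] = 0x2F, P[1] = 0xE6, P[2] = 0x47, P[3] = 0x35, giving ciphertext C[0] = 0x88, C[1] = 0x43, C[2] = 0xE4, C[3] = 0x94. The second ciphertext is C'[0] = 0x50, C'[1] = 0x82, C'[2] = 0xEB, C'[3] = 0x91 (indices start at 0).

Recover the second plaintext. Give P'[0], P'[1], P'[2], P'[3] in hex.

P'[0] = 0xF7, P'[1] = 0x27, P'[2] = 0x48, P'[3] = 0x30

In OFB with a reused IV, both messages share the same keystream S_i, so C_i ⊕ C'_i = P_i ⊕ P'_i and thus P'_i = P_i ⊕ C_i ⊕ C'_i.
P'[0]: 0x2F ⊕ 0x88 ⊕ 0x50 = 0xF7.
P'[1]: 0xE6 ⊕ 0x43 ⊕ 0x82 = 0x27.
P'[2]: 0x47 ⊕ 0xE4 ⊕ 0xEB = 0x48.
P'[3]: 0x35 ⊕ 0x94 ⊕ 0x91 = 0x30.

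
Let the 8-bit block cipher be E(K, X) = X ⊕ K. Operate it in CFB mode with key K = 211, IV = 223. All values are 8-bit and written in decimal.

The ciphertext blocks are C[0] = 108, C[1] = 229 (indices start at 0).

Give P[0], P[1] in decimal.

CFB decryption: P_i = C_i ⊕ E(K, C_{i−1}), with C_{−1} = IV.
P[0]: E(K, 223) = 12; 108 ⊕ 12 = 96.
P[1]: E(K, 108) = 191; 229 ⊕ 191 = 90.

P[0] = 96, P[1] = 90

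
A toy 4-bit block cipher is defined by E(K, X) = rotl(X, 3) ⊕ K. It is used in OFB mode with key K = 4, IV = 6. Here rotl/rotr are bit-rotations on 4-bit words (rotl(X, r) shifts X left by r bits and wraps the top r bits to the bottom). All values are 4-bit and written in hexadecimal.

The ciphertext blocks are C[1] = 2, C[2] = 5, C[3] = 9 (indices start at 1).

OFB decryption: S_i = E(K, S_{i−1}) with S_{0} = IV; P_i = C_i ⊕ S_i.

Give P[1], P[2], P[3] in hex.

P[1]: S = E(K, 6) = 7; 2 ⊕ 7 = 5.
P[2]: S = E(K, 7) = F; 5 ⊕ F = A.
P[3]: S = E(K, F) = B; 9 ⊕ B = 2.

P[1] = 5, P[2] = A, P[3] = 2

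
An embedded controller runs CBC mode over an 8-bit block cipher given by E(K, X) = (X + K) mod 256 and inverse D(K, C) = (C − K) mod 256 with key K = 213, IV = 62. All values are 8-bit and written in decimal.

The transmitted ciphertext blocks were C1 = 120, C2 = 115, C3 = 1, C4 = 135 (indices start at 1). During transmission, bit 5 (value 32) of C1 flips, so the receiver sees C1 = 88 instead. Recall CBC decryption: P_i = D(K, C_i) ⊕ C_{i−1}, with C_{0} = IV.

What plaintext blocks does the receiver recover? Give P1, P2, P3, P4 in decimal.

Only C1 changed, to 88. In CBC, a change in C_i garbles P_i and flips the same bit in P_{i+1}. Decrypting the received ciphertext:
P1: D(K, 88) = 131; 131 ⊕ 62 = 189.
P2: D(K, 115) = 158; 158 ⊕ 88 = 198.
P3: D(K, 1) = 44; 44 ⊕ 115 = 95.
P4: D(K, 135) = 178; 178 ⊕ 1 = 179.
Blocks that differ from the original plaintext: P1, P2.

P1 = 189, P2 = 198, P3 = 95, P4 = 179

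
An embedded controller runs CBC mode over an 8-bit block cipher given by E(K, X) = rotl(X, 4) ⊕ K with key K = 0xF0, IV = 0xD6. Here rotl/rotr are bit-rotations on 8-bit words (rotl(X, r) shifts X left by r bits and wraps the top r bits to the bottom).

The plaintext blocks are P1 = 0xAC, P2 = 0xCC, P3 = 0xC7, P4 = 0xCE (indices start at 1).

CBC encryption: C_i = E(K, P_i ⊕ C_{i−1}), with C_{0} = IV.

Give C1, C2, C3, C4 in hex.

C1 = 0x57, C2 = 0x49, C3 = 0x18, C4 = 0x9D

C1: P1 ⊕ 0xD6 = 0x7A; E(K, 0x7A) = 0x57.
C2: P2 ⊕ 0x57 = 0x9B; E(K, 0x9B) = 0x49.
C3: P3 ⊕ 0x49 = 0x8E; E(K, 0x8E) = 0x18.
C4: P4 ⊕ 0x18 = 0xD6; E(K, 0xD6) = 0x9D.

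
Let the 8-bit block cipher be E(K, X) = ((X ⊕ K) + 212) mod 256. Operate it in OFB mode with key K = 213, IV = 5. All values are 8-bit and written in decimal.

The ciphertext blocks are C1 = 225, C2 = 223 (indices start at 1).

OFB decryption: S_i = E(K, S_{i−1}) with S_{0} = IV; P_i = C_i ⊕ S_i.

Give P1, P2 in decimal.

P1 = 69, P2 = 154

P1: S = E(K, 5) = 164; 225 ⊕ 164 = 69.
P2: S = E(K, 164) = 69; 223 ⊕ 69 = 154.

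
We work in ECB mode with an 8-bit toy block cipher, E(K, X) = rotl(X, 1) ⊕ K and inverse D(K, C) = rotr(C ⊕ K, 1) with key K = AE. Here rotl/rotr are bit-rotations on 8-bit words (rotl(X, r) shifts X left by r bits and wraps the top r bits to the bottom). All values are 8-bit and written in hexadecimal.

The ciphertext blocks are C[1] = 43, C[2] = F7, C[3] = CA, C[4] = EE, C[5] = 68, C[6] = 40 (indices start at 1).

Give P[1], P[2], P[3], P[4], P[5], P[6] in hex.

P[1] = F6, P[2] = AC, P[3] = 32, P[4] = 20, P[5] = 63, P[6] = 77

ECB decryption: P_i = D(K, C_i).
P[1]: D(K, 43) = F6.
P[2]: D(K, F7) = AC.
P[3]: D(K, CA) = 32.
P[4]: D(K, EE) = 20.
P[5]: D(K, 68) = 63.
P[6]: D(K, 40) = 77.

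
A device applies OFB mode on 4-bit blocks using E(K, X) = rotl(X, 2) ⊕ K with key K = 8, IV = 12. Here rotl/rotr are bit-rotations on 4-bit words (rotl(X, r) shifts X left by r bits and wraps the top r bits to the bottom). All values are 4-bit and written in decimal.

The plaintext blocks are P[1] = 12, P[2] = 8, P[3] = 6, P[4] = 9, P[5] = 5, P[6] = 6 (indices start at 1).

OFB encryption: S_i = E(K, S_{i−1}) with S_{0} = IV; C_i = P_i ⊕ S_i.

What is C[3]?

C[1]: S = E(K, 12) = 11; 12 ⊕ 11 = 7.
C[2]: S = E(K, 11) = 6; 8 ⊕ 6 = 14.
C[3]: S = E(K, 6) = 1; 6 ⊕ 1 = 7.

C[3] = 7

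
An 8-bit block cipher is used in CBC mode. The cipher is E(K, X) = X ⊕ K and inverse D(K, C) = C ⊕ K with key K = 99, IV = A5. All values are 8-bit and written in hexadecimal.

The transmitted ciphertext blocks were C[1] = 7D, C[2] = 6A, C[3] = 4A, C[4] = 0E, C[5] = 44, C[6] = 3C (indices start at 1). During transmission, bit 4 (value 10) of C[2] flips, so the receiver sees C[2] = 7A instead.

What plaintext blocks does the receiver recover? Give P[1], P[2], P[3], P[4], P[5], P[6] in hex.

P[1] = 41, P[2] = 9E, P[3] = A9, P[4] = DD, P[5] = D3, P[6] = E1

CBC decryption: P_i = D(K, C_i) ⊕ C_{i−1}, with C_{0} = IV.
Only C[2] changed, to 7A. In CBC, a change in C_i garbles P_i and flips the same bit in P_{i+1}. Decrypting the received ciphertext:
P[1]: D(K, 7D) = E4; E4 ⊕ A5 = 41.
P[2]: D(K, 7A) = E3; E3 ⊕ 7D = 9E.
P[3]: D(K, 4A) = D3; D3 ⊕ 7A = A9.
P[4]: D(K, 0E) = 97; 97 ⊕ 4A = DD.
P[5]: D(K, 44) = DD; DD ⊕ 0E = D3.
P[6]: D(K, 3C) = A5; A5 ⊕ 44 = E1.
Blocks that differ from the original plaintext: P[2], P[3].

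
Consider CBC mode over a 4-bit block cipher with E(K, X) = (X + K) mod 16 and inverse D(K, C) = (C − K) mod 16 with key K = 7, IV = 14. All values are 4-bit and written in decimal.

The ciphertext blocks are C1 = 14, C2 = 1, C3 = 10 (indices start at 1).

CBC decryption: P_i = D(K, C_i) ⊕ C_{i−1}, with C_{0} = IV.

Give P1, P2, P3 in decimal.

P1: D(K, 14) = 7; 7 ⊕ 14 = 9.
P2: D(K, 1) = 10; 10 ⊕ 14 = 4.
P3: D(K, 10) = 3; 3 ⊕ 1 = 2.

P1 = 9, P2 = 4, P3 = 2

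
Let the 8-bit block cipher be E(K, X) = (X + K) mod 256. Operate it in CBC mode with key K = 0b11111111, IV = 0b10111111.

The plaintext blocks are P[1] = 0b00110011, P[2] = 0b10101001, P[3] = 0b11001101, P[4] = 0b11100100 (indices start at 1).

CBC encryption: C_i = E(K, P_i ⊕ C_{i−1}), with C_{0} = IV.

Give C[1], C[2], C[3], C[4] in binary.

C[1] = 0b10001011, C[2] = 0b00100001, C[3] = 0b11101011, C[4] = 0b00001110

C[1]: P[1] ⊕ 0b10111111 = 0b10001100; E(K, 0b10001100) = 0b10001011.
C[2]: P[2] ⊕ 0b10001011 = 0b00100010; E(K, 0b00100010) = 0b00100001.
C[3]: P[3] ⊕ 0b00100001 = 0b11101100; E(K, 0b11101100) = 0b11101011.
C[4]: P[4] ⊕ 0b11101011 = 0b00001111; E(K, 0b00001111) = 0b00001110.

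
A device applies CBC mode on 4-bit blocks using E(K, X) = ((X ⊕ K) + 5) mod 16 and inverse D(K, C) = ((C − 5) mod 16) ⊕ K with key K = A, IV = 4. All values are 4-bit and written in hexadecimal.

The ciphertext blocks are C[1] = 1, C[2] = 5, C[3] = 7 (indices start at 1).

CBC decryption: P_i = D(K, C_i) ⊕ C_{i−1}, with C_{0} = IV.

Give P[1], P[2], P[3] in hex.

P[1]: D(K, 1) = 6; 6 ⊕ 4 = 2.
P[2]: D(K, 5) = A; A ⊕ 1 = B.
P[3]: D(K, 7) = 8; 8 ⊕ 5 = D.

P[1] = 2, P[2] = B, P[3] = D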